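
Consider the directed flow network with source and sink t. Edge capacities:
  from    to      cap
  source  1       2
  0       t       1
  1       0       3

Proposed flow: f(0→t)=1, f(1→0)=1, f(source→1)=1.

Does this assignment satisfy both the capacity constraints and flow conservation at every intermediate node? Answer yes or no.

Every edge has 0 ≤ f(e) ≤ cap(e).
At each intermediate node, inflow equals outflow.

Yes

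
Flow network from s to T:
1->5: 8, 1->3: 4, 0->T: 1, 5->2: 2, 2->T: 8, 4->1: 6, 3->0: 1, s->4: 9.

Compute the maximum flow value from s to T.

3

Augment s->4->1->5->2->T: bottleneck 2. Total 2.
Augment s->4->1->3->0->T: bottleneck 1. Total 3.
No augmenting path remains in the residual graph.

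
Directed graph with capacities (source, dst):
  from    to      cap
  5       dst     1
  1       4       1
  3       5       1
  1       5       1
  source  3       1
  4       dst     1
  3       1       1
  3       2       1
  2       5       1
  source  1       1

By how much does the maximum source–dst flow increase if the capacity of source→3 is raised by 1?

Original max flow = 2.
Even with extra capacity on source→3, another cut of capacity 2 remains binding.
New max flow = 2. Increase = 0.

0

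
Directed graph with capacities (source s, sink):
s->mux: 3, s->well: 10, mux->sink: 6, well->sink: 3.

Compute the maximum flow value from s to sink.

Augment s->well->sink: bottleneck 3. Total 3.
Augment s->mux->sink: bottleneck 3. Total 6.
No augmenting path remains in the residual graph.

6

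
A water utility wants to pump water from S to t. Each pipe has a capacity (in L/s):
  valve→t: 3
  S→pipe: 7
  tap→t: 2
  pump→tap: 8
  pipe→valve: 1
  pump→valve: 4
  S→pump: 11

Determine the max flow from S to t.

5

Augment S→pump→tap→t: bottleneck 2. Total 2.
Augment S→pump→valve→t: bottleneck 3. Total 5.
No augmenting path remains in the residual graph.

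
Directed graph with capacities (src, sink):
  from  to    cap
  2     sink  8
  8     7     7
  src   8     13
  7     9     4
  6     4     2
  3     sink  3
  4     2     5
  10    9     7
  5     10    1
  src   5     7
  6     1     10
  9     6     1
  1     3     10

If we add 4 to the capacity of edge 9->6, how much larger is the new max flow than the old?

4

Original max flow = 1.
After raising cap(9->6), augmenting paths through that edge carry 4 more units.
New max flow = 5. Increase = 4.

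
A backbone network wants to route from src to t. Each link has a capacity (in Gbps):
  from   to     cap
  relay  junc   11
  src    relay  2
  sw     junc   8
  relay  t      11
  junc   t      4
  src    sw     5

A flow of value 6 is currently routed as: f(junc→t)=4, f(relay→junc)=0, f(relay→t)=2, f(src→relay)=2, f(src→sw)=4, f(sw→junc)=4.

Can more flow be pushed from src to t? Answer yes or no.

Residual reachable from src: {junc, src, sw}; t is not reachable.
Saturated cut: src→relay, junc→t with total capacity 6 = current flow value. Flow is maximum.

No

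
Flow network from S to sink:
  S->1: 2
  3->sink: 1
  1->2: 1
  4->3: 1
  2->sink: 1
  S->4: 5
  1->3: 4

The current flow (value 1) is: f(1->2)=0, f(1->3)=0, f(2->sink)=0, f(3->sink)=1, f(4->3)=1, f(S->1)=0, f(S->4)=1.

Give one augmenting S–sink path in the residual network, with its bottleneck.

S->1->2->sink, bottleneck 1

Residual along S->1->2->sink: S->1: 2, 1->2: 1, 2->sink: 1.
Bottleneck = min = 1.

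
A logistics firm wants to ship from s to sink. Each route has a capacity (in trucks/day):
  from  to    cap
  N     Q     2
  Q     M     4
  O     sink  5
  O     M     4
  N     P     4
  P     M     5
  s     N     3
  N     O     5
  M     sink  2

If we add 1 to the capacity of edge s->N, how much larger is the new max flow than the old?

1

Original max flow = 3.
After raising cap(s->N), augmenting paths through that edge carry 1 more unit.
New max flow = 4. Increase = 1.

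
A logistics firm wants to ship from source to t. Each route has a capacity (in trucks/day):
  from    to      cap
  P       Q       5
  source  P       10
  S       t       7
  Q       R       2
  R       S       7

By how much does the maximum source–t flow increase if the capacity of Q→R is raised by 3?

3

Original max flow = 2.
After raising cap(Q→R), augmenting paths through that edge carry 3 more units.
New max flow = 5. Increase = 3.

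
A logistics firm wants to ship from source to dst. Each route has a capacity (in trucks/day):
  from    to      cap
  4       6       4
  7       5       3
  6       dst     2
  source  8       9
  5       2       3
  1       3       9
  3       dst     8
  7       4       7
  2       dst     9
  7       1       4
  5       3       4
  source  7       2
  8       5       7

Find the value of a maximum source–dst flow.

Augment source->7->4->6->dst: bottleneck 2. Total 2.
Augment source->8->5->3->dst: bottleneck 4. Total 6.
Augment source->8->5->2->dst: bottleneck 3. Total 9.
No augmenting path remains in the residual graph.

9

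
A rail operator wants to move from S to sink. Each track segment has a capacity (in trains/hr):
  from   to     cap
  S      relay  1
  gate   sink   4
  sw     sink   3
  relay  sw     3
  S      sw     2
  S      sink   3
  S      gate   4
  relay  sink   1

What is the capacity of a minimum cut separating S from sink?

10

Max flow = 10 (via 4 augmenting paths).
In the residual at optimum, the set reachable from S is {S}.
Cut edges: S→relay (cap 1), S→sw (cap 2), S→gate (cap 4), S→sink (cap 3). Sum = 10.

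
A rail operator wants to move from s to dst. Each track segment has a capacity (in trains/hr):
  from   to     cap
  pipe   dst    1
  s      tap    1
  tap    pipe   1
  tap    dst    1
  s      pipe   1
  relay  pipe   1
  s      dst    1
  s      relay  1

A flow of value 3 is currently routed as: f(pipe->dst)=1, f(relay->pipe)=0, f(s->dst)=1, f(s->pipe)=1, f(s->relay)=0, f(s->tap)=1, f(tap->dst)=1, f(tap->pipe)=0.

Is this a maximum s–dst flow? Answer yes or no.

Yes

Residual reachable from s: {pipe, relay, s}; dst is not reachable.
Saturated cut: s->tap, s->dst, pipe->dst with total capacity 3 = current flow value. Flow is maximum.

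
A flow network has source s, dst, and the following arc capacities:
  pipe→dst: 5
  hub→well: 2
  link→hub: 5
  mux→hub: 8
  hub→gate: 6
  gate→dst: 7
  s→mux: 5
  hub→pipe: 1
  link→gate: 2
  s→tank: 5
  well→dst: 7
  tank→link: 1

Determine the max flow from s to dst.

6

Augment s→tank→link→gate→dst: bottleneck 1. Total 1.
Augment s→mux→hub→gate→dst: bottleneck 5. Total 6.
No augmenting path remains in the residual graph.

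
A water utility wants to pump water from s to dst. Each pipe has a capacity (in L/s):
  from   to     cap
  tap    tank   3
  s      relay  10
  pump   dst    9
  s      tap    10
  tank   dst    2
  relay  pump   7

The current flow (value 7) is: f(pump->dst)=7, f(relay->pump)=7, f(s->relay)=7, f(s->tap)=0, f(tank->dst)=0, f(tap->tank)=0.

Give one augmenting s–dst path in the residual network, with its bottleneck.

s->tap->tank->dst, bottleneck 2

Residual along s->tap->tank->dst: s->tap: 10, tap->tank: 3, tank->dst: 2.
Bottleneck = min = 2.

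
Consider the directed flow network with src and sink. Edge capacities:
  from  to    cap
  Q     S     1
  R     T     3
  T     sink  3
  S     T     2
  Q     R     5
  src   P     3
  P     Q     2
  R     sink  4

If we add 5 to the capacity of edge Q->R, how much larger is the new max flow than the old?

0

Original max flow = 2.
Edge Q->R does not cross the min cut (source side {P, src}), so extra capacity there cannot help.
New max flow = 2. Increase = 0.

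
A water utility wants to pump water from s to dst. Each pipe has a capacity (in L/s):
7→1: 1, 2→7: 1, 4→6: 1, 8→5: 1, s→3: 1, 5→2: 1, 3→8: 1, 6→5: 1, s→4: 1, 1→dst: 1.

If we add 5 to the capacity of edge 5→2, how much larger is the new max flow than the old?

0

Original max flow = 1.
Even with extra capacity on 5→2, another cut of capacity 1 remains binding.
New max flow = 1. Increase = 0.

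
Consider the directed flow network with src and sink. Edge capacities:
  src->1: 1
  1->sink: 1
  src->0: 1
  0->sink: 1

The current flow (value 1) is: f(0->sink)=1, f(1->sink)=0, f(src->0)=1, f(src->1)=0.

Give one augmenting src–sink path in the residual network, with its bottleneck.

src->1->sink, bottleneck 1

Residual along src->1->sink: src->1: 1, 1->sink: 1.
Bottleneck = min = 1.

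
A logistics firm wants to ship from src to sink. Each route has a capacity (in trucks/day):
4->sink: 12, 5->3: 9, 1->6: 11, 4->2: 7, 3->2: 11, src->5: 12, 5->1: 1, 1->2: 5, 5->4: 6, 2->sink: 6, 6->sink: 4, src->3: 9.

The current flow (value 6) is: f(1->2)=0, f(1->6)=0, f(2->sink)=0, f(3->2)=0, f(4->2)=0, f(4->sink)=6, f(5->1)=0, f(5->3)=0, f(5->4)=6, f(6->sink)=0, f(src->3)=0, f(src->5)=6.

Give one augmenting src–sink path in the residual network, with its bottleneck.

src->3->2->sink, bottleneck 6

Residual along src->3->2->sink: src->3: 9, 3->2: 11, 2->sink: 6.
Bottleneck = min = 6.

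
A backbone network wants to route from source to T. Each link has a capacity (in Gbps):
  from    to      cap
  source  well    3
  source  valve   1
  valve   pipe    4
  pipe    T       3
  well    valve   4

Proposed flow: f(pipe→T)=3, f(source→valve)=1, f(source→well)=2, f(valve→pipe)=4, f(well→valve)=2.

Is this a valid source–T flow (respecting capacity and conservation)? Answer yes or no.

Conservation fails at valve: inflow 3 ≠ outflow 4.

No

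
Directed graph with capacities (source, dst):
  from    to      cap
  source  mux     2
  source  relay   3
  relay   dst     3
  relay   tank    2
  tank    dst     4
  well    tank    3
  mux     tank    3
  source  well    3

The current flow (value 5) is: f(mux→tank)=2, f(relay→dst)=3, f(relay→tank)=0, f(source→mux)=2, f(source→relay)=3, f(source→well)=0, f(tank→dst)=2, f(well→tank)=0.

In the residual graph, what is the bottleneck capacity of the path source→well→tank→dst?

2

Residual capacities along the path: source→well: 3, well→tank: 3, tank→dst: 2.
Minimum is 2.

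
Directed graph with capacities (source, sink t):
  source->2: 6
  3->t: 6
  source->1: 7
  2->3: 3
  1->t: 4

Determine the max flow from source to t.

7

Augment source->1->t: bottleneck 4. Total 4.
Augment source->2->3->t: bottleneck 3. Total 7.
No augmenting path remains in the residual graph.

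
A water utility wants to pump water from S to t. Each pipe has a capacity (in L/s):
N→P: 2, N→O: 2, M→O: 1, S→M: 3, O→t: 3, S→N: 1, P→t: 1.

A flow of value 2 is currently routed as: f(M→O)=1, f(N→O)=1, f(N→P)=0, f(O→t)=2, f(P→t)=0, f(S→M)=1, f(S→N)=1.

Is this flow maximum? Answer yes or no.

Yes

Residual reachable from S: {M, S}; t is not reachable.
Saturated cut: S→N, M→O with total capacity 2 = current flow value. Flow is maximum.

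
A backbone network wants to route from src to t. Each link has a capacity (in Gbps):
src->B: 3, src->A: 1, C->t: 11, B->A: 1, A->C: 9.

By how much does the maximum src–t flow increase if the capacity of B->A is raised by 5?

2

Original max flow = 2.
After raising cap(B->A), augmenting paths through that edge carry 2 more units.
New max flow = 4. Increase = 2.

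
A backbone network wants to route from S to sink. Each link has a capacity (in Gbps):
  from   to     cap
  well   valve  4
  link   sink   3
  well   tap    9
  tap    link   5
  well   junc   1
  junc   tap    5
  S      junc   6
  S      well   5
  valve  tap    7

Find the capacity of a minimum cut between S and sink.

Max flow = 3 (via 1 augmenting path).
In the residual at optimum, the set reachable from S is {S, junc, link, tap, valve, well}.
Cut edges: link→sink (cap 3). Sum = 3.

3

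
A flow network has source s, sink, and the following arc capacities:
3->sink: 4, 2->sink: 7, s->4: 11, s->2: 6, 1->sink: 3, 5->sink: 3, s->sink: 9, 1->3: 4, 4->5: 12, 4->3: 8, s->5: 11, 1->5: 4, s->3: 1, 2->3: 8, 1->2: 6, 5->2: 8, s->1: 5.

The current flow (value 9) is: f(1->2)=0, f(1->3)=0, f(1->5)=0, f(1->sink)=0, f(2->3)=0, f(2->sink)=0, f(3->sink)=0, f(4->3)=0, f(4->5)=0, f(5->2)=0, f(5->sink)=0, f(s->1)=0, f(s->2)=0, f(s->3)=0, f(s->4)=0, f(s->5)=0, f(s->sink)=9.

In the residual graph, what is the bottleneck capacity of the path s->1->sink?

3

Residual capacities along the path: s->1: 5, 1->sink: 3.
Minimum is 3.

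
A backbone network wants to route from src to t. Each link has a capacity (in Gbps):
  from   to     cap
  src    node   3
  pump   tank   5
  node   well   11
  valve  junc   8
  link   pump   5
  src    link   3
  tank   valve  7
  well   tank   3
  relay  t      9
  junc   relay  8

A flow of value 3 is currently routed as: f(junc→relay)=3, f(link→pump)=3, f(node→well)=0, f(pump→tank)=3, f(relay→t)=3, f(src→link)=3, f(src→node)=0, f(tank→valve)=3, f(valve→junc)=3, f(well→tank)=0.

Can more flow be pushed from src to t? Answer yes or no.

Residual path src→node→well→tank→valve→junc→relay→t has bottleneck 3 > 0.
Pushing 3 along it raises the flow to 6, so the given flow is not maximum.

Yes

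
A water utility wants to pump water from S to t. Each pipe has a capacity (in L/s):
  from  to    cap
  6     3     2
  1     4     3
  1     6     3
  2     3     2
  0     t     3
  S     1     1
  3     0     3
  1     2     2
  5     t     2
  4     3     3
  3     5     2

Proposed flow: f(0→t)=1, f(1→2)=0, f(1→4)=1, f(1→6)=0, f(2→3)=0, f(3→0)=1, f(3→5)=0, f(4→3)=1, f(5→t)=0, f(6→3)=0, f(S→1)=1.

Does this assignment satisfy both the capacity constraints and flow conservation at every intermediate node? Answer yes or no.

Every edge has 0 ≤ f(e) ≤ cap(e).
At each intermediate node, inflow equals outflow.

Yes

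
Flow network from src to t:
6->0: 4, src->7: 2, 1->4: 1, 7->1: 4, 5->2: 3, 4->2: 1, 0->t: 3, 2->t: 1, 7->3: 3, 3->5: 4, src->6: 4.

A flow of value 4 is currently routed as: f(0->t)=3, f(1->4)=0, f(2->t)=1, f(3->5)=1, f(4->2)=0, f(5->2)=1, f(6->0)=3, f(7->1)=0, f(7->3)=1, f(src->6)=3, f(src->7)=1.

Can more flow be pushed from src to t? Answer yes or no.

Residual reachable from src: {0, 1, 2, 3, 4, 5, 6, 7, src}; t is not reachable.
Saturated cut: 2->t, 0->t with total capacity 4 = current flow value. Flow is maximum.

No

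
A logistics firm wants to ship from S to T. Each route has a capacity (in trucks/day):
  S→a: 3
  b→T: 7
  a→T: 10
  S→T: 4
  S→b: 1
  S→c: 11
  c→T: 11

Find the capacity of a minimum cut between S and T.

19

Max flow = 19 (via 4 augmenting paths).
In the residual at optimum, the set reachable from S is {S}.
Cut edges: S→a (cap 3), S→c (cap 11), S→b (cap 1), S→T (cap 4). Sum = 19.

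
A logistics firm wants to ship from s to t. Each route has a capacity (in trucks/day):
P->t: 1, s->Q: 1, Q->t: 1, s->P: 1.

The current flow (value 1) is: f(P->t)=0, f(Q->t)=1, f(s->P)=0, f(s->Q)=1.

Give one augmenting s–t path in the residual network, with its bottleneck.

Residual along s->P->t: s->P: 1, P->t: 1.
Bottleneck = min = 1.

s->P->t, bottleneck 1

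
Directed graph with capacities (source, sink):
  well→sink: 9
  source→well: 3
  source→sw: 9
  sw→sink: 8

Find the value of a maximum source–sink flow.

11

Augment source→well→sink: bottleneck 3. Total 3.
Augment source→sw→sink: bottleneck 8. Total 11.
No augmenting path remains in the residual graph.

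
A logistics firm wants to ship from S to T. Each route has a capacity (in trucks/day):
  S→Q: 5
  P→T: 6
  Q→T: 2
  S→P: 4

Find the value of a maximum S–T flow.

6

Augment S→Q→T: bottleneck 2. Total 2.
Augment S→P→T: bottleneck 4. Total 6.
No augmenting path remains in the residual graph.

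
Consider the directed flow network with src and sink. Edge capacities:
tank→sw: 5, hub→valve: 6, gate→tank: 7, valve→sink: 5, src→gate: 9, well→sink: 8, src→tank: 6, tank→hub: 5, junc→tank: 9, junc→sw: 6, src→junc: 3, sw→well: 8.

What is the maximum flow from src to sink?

Augment src→junc→sw→well→sink: bottleneck 3. Total 3.
Augment src→tank→hub→valve→sink: bottleneck 5. Total 8.
Augment src→tank→sw→well→sink: bottleneck 1. Total 9.
Augment src→gate→tank→sw→well→sink: bottleneck 4. Total 13.
No augmenting path remains in the residual graph.

13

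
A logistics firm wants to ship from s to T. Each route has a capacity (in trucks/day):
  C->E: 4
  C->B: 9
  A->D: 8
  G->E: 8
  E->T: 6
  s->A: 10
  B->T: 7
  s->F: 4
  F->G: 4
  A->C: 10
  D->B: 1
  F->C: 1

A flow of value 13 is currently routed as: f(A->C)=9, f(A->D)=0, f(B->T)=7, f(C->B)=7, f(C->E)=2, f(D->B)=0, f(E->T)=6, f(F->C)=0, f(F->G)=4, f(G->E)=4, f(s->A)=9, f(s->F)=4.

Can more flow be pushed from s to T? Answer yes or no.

No

Residual reachable from s: {A, B, C, D, E, F, G, s}; T is not reachable.
Saturated cut: E->T, B->T with total capacity 13 = current flow value. Flow is maximum.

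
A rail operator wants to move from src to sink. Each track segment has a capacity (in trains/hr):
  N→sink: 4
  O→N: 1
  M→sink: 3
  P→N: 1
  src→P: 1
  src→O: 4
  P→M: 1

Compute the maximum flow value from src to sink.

Augment src→O→N→sink: bottleneck 1. Total 1.
Augment src→P→N→sink: bottleneck 1. Total 2.
No augmenting path remains in the residual graph.

2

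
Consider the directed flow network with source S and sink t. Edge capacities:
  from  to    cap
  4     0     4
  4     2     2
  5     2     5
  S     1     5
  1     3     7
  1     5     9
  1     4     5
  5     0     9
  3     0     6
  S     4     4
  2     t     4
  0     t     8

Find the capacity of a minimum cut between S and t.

9

Max flow = 9 (via 3 augmenting paths).
In the residual at optimum, the set reachable from S is {S}.
Cut edges: S->1 (cap 5), S->4 (cap 4). Sum = 9.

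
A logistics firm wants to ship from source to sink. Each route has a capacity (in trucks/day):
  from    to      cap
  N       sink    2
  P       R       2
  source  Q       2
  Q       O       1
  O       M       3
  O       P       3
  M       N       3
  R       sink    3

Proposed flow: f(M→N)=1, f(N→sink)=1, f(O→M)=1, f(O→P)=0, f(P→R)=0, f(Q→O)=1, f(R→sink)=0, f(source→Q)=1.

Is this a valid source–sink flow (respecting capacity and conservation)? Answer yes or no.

Yes

Every edge has 0 ≤ f(e) ≤ cap(e).
At each intermediate node, inflow equals outflow.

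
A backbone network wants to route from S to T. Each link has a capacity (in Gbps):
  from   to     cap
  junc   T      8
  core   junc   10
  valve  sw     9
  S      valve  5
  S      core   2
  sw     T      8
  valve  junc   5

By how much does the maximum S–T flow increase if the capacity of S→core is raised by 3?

Original max flow = 7.
After raising cap(S→core), augmenting paths through that edge carry 3 more units.
New max flow = 10. Increase = 3.

3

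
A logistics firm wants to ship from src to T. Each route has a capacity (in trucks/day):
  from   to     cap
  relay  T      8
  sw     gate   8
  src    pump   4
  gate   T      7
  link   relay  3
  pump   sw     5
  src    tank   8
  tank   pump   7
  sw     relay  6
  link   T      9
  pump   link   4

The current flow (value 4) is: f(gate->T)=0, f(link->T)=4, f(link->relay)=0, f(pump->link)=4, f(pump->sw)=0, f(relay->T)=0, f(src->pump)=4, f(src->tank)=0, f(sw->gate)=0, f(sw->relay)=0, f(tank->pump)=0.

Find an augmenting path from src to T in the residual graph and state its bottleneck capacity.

Residual along src->tank->pump->sw->relay->T: src->tank: 8, tank->pump: 7, pump->sw: 5, sw->relay: 6, relay->T: 8.
Bottleneck = min = 5.

src->tank->pump->sw->relay->T, bottleneck 5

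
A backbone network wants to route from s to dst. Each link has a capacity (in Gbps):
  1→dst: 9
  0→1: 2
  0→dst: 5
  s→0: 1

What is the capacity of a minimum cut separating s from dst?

1

Max flow = 1 (via 1 augmenting path).
In the residual at optimum, the set reachable from s is {s}.
Cut edges: s→0 (cap 1). Sum = 1.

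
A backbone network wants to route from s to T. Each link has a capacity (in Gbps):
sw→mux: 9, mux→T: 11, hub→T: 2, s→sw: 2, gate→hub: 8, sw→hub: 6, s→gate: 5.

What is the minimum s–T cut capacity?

4

Max flow = 4 (via 2 augmenting paths).
In the residual at optimum, the set reachable from s is {gate, hub, s}.
Cut edges: s→sw (cap 2), hub→T (cap 2). Sum = 4.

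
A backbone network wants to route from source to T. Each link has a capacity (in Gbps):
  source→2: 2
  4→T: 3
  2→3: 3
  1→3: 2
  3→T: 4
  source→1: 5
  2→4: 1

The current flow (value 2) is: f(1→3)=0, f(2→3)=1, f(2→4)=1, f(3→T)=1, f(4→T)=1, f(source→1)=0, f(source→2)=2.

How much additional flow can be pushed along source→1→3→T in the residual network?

2

Residual capacities along the path: source→1: 5, 1→3: 2, 3→T: 3.
Minimum is 2.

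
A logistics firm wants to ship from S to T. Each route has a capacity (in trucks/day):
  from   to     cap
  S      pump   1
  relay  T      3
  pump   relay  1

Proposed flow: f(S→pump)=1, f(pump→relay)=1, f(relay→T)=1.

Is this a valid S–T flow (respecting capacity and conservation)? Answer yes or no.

Every edge has 0 ≤ f(e) ≤ cap(e).
At each intermediate node, inflow equals outflow.

Yes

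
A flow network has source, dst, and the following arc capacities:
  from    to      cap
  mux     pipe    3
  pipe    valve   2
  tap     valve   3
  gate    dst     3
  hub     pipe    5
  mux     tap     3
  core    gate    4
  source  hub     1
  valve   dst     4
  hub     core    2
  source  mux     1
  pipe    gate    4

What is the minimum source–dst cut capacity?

2

Max flow = 2 (via 2 augmenting paths).
In the residual at optimum, the set reachable from source is {source}.
Cut edges: source→hub (cap 1), source→mux (cap 1). Sum = 2.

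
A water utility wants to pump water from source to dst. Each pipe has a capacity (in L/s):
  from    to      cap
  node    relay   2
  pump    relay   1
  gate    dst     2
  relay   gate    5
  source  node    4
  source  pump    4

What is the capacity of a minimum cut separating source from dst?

2

Max flow = 2 (via 1 augmenting path).
In the residual at optimum, the set reachable from source is {gate, node, pump, relay, source}.
Cut edges: gate→dst (cap 2). Sum = 2.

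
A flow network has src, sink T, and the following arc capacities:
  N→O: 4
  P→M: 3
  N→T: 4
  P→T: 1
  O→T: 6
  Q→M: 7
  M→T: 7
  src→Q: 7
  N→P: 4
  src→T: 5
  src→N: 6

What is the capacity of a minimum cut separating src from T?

Max flow = 18 (via 5 augmenting paths).
In the residual at optimum, the set reachable from src is {src}.
Cut edges: src→Q (cap 7), src→N (cap 6), src→T (cap 5). Sum = 18.

18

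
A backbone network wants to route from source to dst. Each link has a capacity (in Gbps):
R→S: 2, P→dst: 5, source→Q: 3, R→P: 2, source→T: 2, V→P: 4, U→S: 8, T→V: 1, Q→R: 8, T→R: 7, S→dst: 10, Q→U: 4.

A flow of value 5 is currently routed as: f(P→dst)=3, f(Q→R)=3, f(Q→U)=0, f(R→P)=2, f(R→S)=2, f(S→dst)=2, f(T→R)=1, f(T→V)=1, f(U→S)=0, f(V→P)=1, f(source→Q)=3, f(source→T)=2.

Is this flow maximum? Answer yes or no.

Residual reachable from source: {source}; dst is not reachable.
Saturated cut: source→T, source→Q with total capacity 5 = current flow value. Flow is maximum.

Yes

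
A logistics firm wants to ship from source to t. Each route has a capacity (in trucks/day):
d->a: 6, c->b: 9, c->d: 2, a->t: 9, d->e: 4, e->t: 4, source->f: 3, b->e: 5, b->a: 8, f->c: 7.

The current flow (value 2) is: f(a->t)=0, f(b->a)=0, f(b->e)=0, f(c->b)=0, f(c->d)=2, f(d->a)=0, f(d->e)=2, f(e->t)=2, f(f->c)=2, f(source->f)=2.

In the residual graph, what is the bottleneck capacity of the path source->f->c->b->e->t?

Residual capacities along the path: source->f: 1, f->c: 5, c->b: 9, b->e: 5, e->t: 2.
Minimum is 1.

1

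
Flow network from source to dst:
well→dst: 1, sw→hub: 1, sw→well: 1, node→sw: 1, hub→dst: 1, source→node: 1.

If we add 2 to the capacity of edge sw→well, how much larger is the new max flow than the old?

0

Original max flow = 1.
Edge sw→well does not cross the min cut (source side {source}), so extra capacity there cannot help.
New max flow = 1. Increase = 0.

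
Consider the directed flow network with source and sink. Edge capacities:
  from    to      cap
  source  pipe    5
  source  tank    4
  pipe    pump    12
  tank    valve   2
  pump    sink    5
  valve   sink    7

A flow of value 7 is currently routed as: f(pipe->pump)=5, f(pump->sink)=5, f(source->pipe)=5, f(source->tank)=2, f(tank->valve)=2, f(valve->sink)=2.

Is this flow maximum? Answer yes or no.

Yes

Residual reachable from source: {source, tank}; sink is not reachable.
Saturated cut: tank->valve, source->pipe with total capacity 7 = current flow value. Flow is maximum.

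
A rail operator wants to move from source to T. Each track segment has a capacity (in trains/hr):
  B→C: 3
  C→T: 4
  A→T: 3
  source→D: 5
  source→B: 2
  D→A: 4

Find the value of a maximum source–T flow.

Augment source→D→A→T: bottleneck 3. Total 3.
Augment source→B→C→T: bottleneck 2. Total 5.
No augmenting path remains in the residual graph.

5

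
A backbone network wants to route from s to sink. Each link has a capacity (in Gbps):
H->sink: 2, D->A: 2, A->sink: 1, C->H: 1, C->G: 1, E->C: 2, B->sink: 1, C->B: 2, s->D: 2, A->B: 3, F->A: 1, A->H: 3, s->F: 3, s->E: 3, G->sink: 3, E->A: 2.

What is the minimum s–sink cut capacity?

5

Max flow = 5 (via 4 augmenting paths).
In the residual at optimum, the set reachable from s is {A, B, C, D, E, F, H, s}.
Cut edges: C->G (cap 1), A->sink (cap 1), H->sink (cap 2), B->sink (cap 1). Sum = 5.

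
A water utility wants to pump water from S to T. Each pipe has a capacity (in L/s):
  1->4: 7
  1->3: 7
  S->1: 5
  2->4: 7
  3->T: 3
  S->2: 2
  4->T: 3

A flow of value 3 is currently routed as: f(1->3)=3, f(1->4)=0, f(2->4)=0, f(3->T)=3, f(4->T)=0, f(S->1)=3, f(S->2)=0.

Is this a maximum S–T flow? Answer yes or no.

No

Residual path S->1->4->T has bottleneck 2 > 0.
Pushing 2 along it raises the flow to 5, so the given flow is not maximum.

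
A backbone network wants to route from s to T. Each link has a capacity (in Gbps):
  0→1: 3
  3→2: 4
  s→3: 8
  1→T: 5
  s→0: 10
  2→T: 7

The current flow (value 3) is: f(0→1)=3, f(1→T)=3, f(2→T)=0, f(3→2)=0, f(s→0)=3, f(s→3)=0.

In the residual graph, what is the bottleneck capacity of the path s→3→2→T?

4

Residual capacities along the path: s→3: 8, 3→2: 4, 2→T: 7.
Minimum is 4.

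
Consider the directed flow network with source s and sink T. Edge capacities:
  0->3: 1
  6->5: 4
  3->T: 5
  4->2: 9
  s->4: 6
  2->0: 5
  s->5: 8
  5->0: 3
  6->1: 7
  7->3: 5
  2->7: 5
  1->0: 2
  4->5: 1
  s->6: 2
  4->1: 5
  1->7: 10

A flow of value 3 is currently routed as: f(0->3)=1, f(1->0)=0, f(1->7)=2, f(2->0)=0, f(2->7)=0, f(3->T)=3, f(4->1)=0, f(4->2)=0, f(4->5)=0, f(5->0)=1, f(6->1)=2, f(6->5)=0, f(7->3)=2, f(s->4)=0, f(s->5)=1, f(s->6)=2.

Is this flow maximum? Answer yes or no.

No

Residual path s->4->1->7->3->T has bottleneck 2 > 0.
Pushing 2 along it raises the flow to 5, so the given flow is not maximum.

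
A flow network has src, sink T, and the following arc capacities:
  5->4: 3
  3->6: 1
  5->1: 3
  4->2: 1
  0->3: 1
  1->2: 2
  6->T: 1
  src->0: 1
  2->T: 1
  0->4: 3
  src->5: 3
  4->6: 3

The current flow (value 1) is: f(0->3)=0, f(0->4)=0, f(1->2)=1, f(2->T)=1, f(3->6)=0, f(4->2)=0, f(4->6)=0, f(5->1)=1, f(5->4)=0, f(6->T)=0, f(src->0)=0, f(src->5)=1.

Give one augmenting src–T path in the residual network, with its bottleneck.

src->5->4->6->T, bottleneck 1

Residual along src->5->4->6->T: src->5: 2, 5->4: 3, 4->6: 3, 6->T: 1.
Bottleneck = min = 1.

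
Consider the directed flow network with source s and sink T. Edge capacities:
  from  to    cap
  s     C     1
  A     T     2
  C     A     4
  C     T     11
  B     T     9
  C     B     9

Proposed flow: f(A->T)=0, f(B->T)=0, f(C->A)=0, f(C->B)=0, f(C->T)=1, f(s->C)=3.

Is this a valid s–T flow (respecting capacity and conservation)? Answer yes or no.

No

Capacity violated on s->C: flow 3 > capacity 1.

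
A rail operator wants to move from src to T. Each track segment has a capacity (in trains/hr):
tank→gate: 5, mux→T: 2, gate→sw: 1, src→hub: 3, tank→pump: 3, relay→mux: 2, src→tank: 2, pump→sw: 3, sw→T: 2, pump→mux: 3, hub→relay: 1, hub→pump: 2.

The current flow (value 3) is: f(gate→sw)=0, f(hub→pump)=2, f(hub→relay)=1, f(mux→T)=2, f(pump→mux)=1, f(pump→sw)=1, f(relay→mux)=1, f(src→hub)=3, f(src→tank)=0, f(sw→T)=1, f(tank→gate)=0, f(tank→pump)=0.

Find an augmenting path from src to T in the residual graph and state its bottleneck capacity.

Residual along src→tank→pump→sw→T: src→tank: 2, tank→pump: 3, pump→sw: 2, sw→T: 1.
Bottleneck = min = 1.

src→tank→pump→sw→T, bottleneck 1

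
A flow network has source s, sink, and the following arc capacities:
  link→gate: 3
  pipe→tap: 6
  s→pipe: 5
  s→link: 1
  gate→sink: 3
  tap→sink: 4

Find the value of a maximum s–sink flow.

Augment s→pipe→tap→sink: bottleneck 4. Total 4.
Augment s→link→gate→sink: bottleneck 1. Total 5.
No augmenting path remains in the residual graph.

5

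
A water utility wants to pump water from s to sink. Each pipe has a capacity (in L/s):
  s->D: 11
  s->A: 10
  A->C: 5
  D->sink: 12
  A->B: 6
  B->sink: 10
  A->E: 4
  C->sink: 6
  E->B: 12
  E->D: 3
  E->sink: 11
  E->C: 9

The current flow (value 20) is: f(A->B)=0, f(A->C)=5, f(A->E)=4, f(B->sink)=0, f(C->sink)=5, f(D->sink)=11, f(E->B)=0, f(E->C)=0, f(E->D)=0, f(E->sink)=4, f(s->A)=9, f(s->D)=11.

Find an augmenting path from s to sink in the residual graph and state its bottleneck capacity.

s->A->B->sink, bottleneck 1

Residual along s->A->B->sink: s->A: 1, A->B: 6, B->sink: 10.
Bottleneck = min = 1.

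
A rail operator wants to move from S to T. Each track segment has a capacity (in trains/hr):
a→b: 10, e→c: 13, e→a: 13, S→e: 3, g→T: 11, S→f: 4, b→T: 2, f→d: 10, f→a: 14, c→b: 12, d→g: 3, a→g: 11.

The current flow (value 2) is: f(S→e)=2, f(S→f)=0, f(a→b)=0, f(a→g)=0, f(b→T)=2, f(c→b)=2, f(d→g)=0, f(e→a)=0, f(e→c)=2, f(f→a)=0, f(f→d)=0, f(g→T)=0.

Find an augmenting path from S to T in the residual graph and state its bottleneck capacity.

Residual along S→e→a→g→T: S→e: 1, e→a: 13, a→g: 11, g→T: 11.
Bottleneck = min = 1.

S→e→a→g→T, bottleneck 1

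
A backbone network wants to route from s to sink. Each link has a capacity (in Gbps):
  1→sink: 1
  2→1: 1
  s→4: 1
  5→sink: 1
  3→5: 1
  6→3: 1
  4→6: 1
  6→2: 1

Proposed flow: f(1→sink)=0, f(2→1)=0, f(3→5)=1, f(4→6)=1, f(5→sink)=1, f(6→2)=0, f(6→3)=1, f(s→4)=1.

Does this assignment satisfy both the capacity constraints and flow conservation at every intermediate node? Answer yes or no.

Yes

Every edge has 0 ≤ f(e) ≤ cap(e).
At each intermediate node, inflow equals outflow.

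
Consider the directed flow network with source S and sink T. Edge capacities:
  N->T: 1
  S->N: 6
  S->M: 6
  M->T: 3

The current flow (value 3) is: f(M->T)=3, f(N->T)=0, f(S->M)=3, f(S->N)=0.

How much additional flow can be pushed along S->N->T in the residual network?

Residual capacities along the path: S->N: 6, N->T: 1.
Minimum is 1.

1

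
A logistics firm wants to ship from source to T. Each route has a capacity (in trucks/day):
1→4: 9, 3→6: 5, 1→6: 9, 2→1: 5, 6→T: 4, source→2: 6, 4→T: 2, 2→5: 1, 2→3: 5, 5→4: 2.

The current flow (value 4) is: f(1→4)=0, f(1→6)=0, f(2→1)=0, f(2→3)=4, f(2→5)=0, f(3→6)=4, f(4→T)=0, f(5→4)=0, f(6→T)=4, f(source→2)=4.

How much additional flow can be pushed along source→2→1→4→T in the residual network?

2

Residual capacities along the path: source→2: 2, 2→1: 5, 1→4: 9, 4→T: 2.
Minimum is 2.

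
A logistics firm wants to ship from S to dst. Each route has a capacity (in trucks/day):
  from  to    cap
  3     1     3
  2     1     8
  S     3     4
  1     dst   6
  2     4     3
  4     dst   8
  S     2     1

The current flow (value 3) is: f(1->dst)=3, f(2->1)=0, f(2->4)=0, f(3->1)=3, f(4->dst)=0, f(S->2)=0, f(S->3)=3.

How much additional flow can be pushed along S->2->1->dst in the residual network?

Residual capacities along the path: S->2: 1, 2->1: 8, 1->dst: 3.
Minimum is 1.

1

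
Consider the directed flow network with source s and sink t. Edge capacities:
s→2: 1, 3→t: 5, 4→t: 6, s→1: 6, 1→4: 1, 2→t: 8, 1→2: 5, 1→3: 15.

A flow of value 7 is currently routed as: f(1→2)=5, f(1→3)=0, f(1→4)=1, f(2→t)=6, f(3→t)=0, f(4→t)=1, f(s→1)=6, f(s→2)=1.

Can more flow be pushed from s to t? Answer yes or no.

No

Residual reachable from s: {s}; t is not reachable.
Saturated cut: s→1, s→2 with total capacity 7 = current flow value. Flow is maximum.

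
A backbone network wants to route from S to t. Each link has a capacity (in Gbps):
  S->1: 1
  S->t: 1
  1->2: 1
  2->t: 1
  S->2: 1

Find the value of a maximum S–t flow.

2

Augment S->t: bottleneck 1. Total 1.
Augment S->2->t: bottleneck 1. Total 2.
No augmenting path remains in the residual graph.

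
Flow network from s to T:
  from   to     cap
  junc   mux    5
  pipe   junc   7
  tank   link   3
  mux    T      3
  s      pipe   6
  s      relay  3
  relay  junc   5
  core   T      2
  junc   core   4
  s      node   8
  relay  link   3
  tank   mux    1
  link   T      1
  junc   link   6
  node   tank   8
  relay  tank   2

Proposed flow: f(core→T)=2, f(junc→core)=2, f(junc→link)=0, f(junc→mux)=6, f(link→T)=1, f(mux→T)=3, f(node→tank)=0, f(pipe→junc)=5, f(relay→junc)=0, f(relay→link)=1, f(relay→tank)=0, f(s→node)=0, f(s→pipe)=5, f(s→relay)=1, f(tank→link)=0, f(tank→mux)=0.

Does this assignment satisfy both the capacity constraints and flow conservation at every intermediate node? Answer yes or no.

Capacity violated on junc→mux: flow 6 > capacity 5.

No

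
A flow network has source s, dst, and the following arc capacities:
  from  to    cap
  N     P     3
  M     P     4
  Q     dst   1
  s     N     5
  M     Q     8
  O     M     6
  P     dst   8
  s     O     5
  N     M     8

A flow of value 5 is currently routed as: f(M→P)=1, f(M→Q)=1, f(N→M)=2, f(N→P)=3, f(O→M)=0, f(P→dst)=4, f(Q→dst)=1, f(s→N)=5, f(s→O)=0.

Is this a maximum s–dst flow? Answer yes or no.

No

Residual path s→O→M→P→dst has bottleneck 3 > 0.
Pushing 3 along it raises the flow to 8, so the given flow is not maximum.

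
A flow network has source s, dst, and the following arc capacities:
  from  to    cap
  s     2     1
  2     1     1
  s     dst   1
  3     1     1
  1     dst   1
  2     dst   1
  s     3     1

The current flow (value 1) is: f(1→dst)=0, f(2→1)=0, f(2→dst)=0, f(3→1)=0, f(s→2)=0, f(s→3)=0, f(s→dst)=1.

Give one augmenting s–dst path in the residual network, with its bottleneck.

Residual along s→2→dst: s→2: 1, 2→dst: 1.
Bottleneck = min = 1.

s→2→dst, bottleneck 1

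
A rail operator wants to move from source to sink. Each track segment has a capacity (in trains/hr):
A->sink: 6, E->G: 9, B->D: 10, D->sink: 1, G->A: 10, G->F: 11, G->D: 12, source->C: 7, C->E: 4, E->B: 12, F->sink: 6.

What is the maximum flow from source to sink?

Augment source->C->E->G->D->sink: bottleneck 1. Total 1.
Augment source->C->E->G->F->sink: bottleneck 3. Total 4.
No augmenting path remains in the residual graph.

4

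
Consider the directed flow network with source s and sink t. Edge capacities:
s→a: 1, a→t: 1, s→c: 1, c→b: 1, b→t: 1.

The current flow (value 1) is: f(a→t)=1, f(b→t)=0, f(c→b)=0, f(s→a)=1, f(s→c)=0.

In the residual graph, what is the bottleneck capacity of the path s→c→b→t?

1

Residual capacities along the path: s→c: 1, c→b: 1, b→t: 1.
Minimum is 1.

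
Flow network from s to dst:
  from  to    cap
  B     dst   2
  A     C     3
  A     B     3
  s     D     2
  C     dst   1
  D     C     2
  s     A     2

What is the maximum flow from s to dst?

Augment s->A->B->dst: bottleneck 2. Total 2.
Augment s->D->C->dst: bottleneck 1. Total 3.
No augmenting path remains in the residual graph.

3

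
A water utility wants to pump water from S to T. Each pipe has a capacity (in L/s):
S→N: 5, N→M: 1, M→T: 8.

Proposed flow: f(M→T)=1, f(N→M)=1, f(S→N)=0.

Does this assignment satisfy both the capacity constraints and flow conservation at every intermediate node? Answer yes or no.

Conservation fails at N: inflow 0 ≠ outflow 1.

No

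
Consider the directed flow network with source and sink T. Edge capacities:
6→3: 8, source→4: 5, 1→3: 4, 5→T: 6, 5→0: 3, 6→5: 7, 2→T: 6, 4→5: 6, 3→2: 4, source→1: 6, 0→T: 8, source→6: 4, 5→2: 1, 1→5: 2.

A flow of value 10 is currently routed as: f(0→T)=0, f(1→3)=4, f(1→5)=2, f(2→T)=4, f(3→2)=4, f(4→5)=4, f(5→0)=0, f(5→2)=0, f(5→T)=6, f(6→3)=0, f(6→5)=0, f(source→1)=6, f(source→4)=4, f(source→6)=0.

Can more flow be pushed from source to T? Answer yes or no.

Residual path source→4→5→2→T has bottleneck 1 > 0.
Pushing 1 along it raises the flow to 11, so the given flow is not maximum.

Yes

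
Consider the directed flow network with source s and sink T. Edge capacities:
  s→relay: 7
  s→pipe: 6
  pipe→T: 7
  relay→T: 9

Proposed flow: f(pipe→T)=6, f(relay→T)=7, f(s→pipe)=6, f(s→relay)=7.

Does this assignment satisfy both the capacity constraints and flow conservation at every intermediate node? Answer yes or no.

Yes

Every edge has 0 ≤ f(e) ≤ cap(e).
At each intermediate node, inflow equals outflow.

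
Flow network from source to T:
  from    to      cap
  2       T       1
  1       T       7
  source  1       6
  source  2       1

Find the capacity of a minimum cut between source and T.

Max flow = 7 (via 2 augmenting paths).
In the residual at optimum, the set reachable from source is {source}.
Cut edges: source→1 (cap 6), source→2 (cap 1). Sum = 7.

7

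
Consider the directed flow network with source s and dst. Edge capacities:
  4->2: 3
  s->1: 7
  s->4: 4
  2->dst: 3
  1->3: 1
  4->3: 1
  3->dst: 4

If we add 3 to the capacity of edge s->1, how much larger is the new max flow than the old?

0

Original max flow = 5.
Edge s->1 does not cross the min cut (source side {1, s}), so extra capacity there cannot help.
New max flow = 5. Increase = 0.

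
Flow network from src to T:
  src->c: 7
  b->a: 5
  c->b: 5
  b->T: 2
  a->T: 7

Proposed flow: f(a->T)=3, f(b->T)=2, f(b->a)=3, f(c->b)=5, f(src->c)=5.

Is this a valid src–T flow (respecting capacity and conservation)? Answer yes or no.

Yes

Every edge has 0 ≤ f(e) ≤ cap(e).
At each intermediate node, inflow equals outflow.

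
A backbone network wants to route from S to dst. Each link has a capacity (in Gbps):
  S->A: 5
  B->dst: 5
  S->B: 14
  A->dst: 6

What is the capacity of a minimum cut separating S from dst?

10

Max flow = 10 (via 2 augmenting paths).
In the residual at optimum, the set reachable from S is {B, S}.
Cut edges: S->A (cap 5), B->dst (cap 5). Sum = 10.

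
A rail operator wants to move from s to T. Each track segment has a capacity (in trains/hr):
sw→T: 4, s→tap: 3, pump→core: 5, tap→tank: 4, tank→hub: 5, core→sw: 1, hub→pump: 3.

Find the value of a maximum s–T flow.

1

Augment s→tap→tank→hub→pump→core→sw→T: bottleneck 1. Total 1.
No augmenting path remains in the residual graph.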